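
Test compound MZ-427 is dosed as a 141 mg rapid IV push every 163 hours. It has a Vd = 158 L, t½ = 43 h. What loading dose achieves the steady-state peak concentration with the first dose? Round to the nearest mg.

f = (1/2)^(163/43) ≈ 0.072258; accumulation ratio R = 1/(1−f) ≈ 1.07789.
Loading dose to hit Cmax,ss on first dose: D_load = D_maint·R ≈ 141 × 1.07789 ≈ 151.98 mg.

152 mg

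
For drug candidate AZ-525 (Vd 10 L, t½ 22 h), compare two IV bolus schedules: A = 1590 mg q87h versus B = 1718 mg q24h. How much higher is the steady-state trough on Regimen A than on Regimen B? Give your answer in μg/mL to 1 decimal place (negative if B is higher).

Regimen A: f = (1/2)^(87/22) ≈ 0.0645; Cmin,ss = (1590/10)·f/(1−f) ≈ 10.963 μg/mL.
Regimen B: f = (1/2)^(24/22) ≈ 0.4695; Cmin,ss = (1718/10)·f/(1−f) ≈ 152.045 μg/mL.
Difference ≈ 10.963 − 152.045 ≈ -141.082 μg/mL.

-141.1 μg/mL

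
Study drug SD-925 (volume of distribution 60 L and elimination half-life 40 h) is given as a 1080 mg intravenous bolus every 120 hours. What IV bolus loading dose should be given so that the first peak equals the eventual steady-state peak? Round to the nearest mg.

f = (1/2)^(120/40) ≈ 0.125000; accumulation ratio R = 1/(1−f) ≈ 1.14286.
Loading dose to hit Cmax,ss on first dose: D_load = D_maint·R ≈ 1080 × 1.14286 ≈ 1234.29 mg.

1234 mg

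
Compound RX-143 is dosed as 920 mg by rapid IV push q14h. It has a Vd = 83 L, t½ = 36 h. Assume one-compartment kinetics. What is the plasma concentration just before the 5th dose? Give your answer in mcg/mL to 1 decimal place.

f = (1/2)^(τ/t½) = (1/2)^(14/36) ≈ 0.7637.
C₀ = D/Vd = 920/83 ≈ 11.084 mcg/mL.
Before the 5th dose, 4 doses have been given. Superposition: Cmin = C₀·(f + f² + … + f^4).
≈ 11.084 × (0.7637 + 0.5832 + 0.4454 + 0.3402) ≈ 11.084 × 2.1325 ≈ 23.637 mcg/mL.

23.6 mcg/mL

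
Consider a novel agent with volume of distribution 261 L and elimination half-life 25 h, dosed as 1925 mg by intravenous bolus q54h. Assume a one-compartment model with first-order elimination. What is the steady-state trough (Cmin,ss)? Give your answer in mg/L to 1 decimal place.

2.1 mg/L

k = ln2/t½ = ln2/25 ≈ 0.027726 h⁻¹; fraction remaining f = e^(−kτ) = e^(−0.027726×54) ≈ 0.2238.
Accumulation ratio R = 1/(1 − f) ≈ 1/0.7762 ≈ 1.2883.
Single-dose peak C₀ = D/Vd = 1925/261 ≈ 7.375 mg/L.
Cmax,ss = C₀/(1 − f) ≈ 7.375/0.7762 ≈ 9.501 mg/L.
Steady-state trough Cmin,ss = Cmax,ss·f ≈ 9.501 × 0.2238 ≈ 2.126 mg/L.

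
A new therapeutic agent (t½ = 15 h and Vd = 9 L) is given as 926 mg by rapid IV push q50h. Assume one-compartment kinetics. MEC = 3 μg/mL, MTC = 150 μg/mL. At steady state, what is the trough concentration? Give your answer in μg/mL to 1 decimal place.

11.3 μg/mL

Over one 50-h interval, 50/15 ≈ 3.3333 half-lives elapse, leaving f ≈ 0.0992 of each dose.
Single-dose peak C₀ = D/Vd = 926/9 ≈ 102.889 μg/mL.
Steady-state trough Cmin,ss = C₀·f/(1−f) ≈ 102.889 × 0.0992/0.9008 ≈ 11.331 μg/mL.
Trough 11.3 μg/mL vs MEC 3 μg/mL: adequate.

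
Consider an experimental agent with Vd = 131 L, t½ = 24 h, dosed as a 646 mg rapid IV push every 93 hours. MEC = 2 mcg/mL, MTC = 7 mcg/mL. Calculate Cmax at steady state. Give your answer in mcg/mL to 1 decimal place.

τ/t½ = 93/24 ≈ 3.875, so fraction remaining f = (1/2)^(93/24) ≈ 0.0682.
Accumulation ratio R = 1/(1 − f) ≈ 1/0.9318 ≈ 1.0732.
Each bolus raises the concentration by D/Vd = 646/131 ≈ 4.931 mcg/mL.
Steady-state peak Cmax,ss = C₀·R ≈ 4.931 × 1.0732 ≈ 5.292 mcg/mL.
Peak 5.3 mcg/mL vs MTC 7 mcg/mL: below toxic threshold.

5.3 mcg/mL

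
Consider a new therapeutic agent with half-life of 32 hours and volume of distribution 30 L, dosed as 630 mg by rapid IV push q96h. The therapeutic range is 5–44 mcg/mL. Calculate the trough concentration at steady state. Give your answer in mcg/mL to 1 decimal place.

τ = 96 h = 3 half-lives, so f = (1/2)^3 = 0.125.
At steady state, R = 1/(1 − 0.125) = 8/7.
Single-dose peak C₀ = D/Vd = 630/30 = 21 mcg/mL.
Steady-state peak Cmax,ss = C₀·R = 21 × 8/7 ≈ 24.000 mcg/mL.
Steady-state trough Cmin,ss = Cmax,ss·f ≈ 24.000 × 0.125 ≈ 3.000 mcg/mL.
Trough 3.0 mcg/mL vs MEC 5 mcg/mL: subtherapeutic.

3.0 mcg/mL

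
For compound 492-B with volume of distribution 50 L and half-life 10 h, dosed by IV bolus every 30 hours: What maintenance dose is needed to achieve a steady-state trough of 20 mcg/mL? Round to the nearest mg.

τ/t½ = 30/10 ≈ 3, so f = (1/2)^(30/10) ≈ 0.125000.
Cmin,ss = (D/Vd)·f/(1−f), so D = Cmin,ss·Vd·(1−f)/f.
D = 20 × 50 × (1−f)/f ≈ 20 × 50 × 7.00000 ≈ 7000.00 mg.

7000 mg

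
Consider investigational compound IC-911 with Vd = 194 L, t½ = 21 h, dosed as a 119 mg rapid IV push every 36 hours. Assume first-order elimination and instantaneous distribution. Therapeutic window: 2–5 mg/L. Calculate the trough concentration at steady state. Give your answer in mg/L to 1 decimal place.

k = ln2/t½ = ln2/21 ≈ 0.033007 h⁻¹; fraction remaining f = e^(−kτ) = e^(−0.033007×36) ≈ 0.3048.
Each bolus raises the concentration by D/Vd = 119/194 ≈ 0.613 mg/L.
Steady-state trough Cmin,ss = C₀·f/(1−f) ≈ 0.613 × 0.3048/0.6952 ≈ 0.269 mg/L.
Trough 0.3 mg/L vs MEC 2 mg/L: subtherapeutic.

0.3 mg/L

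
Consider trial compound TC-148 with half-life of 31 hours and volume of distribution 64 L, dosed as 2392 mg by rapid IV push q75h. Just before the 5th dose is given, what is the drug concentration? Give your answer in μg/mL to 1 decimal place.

8.6 μg/mL

f = (1/2)^(τ/t½) = (1/2)^(75/31) ≈ 0.1869.
C₀ = D/Vd = 2392/64 ≈ 37.375 μg/mL.
Before the 5th dose, 4 doses have been given. Superposition: Cmin = C₀·(f + f² + … + f^4).
≈ 37.375 × (0.1869 + 0.0349 + 0.0065 + 0.0012) ≈ 37.375 × 0.2295 ≈ 8.578 μg/mL.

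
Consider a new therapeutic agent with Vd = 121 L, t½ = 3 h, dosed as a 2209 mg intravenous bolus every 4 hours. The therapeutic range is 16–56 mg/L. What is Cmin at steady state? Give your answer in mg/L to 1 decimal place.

k = ln2/t½ = ln2/3 ≈ 0.231049 h⁻¹; fraction remaining f = e^(−kτ) = e^(−0.231049×4) ≈ 0.3969.
At steady state, accumulation factor R = 1/(1 − e^(−kτ)) ≈ 1.6581.
Each bolus raises the concentration by D/Vd = 2209/121 ≈ 18.256 mg/L.
Steady-state peak Cmax,ss = C₀·R ≈ 18.256 × 1.6581 ≈ 30.270 mg/L.
One interval later, Cmin,ss = Cmax,ss·e^(−kτ) ≈ 30.270 × 0.3969 ≈ 12.014 mg/L.
Trough 12.0 mg/L vs MEC 16 mg/L: subtherapeutic.

12.0 mg/L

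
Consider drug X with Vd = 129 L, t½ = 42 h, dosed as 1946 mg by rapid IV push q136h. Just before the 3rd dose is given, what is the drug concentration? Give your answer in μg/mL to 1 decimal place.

1.8 μg/mL

f = (1/2)^(τ/t½) = (1/2)^(136/42) ≈ 0.1060.
C₀ = D/Vd = 1946/129 ≈ 15.085 μg/mL.
Before the 3rd dose, 2 doses have been given. Superposition: Cmin = C₀·(f + f²).
≈ 15.085 × (0.1060 + 0.0112) ≈ 15.085 × 0.1172 ≈ 1.768 μg/mL.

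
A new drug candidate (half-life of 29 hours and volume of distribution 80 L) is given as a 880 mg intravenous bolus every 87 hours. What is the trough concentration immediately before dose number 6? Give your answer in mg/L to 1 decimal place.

f = (1/2)^(τ/t½) = (1/2)^(87/29) ≈ 0.1250.
C₀ = D/Vd = 880/80 ≈ 11.000 mg/L.
Before the 6th dose, 5 doses have been given. Superposition: Cmin = C₀·(f + f² + … + f^5).
≈ 11.000 × (0.1250 + 0.0156 + 0.0020 + 0.0002 + 0.0000) ≈ 11.000 × 0.1428 ≈ 1.571 mg/L.

1.6 mg/L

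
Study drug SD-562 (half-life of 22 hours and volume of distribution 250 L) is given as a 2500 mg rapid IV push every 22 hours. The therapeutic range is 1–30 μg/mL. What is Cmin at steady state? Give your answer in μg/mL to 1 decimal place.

τ = 22 h = 1 half-life, so f = (1/2)^1 = 0.5.
At steady state, R = 1/(1 − 0.5) = 2/1.
Single-dose peak C₀ = D/Vd = 2500/250 = 10 μg/mL.
Steady-state peak Cmax,ss = C₀·R = 10 × 2/1 ≈ 20.000 μg/mL.
Steady-state trough Cmin,ss = Cmax,ss·f ≈ 20.000 × 0.5 ≈ 10.000 μg/mL.
Trough 10.0 μg/mL vs MEC 1 μg/mL: adequate.

10.0 μg/mL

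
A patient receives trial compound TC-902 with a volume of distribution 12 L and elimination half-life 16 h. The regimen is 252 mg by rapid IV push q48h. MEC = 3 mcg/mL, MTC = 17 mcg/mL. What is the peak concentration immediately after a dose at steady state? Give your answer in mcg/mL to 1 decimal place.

The dosing interval is 3 half-lives, so f = 2^(−3) = 0.125.
Accumulation ratio R = 1/(1 − f) = 1/0.875 = 8/7.
Single-dose peak C₀ = D/Vd = 252/12 = 21 mcg/mL.
Steady-state peak Cmax,ss = C₀·R = 21 × 8/7 ≈ 24.000 mcg/mL.
Peak 24.0 mcg/mL vs MTC 17 mcg/mL: exceeds toxic threshold.

24.0 mcg/mL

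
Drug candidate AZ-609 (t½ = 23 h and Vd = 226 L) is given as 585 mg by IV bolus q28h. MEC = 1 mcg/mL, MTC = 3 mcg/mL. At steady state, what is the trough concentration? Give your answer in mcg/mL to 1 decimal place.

2.0 mcg/mL

Over one 28-h interval, 28/23 ≈ 1.2174 half-lives elapse, leaving f ≈ 0.4301 of each dose.
Each bolus raises the concentration by D/Vd = 585/226 ≈ 2.588 mcg/mL.
Steady-state trough Cmin,ss = C₀·f/(1−f) ≈ 2.588 × 0.4301/0.5699 ≈ 1.953 mcg/mL.
Trough 2.0 mcg/mL vs MEC 1 mcg/mL: adequate.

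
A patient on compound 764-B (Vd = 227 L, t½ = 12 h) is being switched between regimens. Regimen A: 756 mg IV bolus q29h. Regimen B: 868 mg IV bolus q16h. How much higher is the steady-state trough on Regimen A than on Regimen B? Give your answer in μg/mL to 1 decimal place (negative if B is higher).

-1.7 μg/mL

Regimen A: f = (1/2)^(29/12) ≈ 0.1873; Cmin,ss = (756/227)·f/(1−f) ≈ 0.768 μg/mL.
Regimen B: f = (1/2)^(16/12) ≈ 0.3969; Cmin,ss = (868/227)·f/(1−f) ≈ 2.516 μg/mL.
Difference ≈ 0.768 − 2.516 ≈ -1.748 μg/mL.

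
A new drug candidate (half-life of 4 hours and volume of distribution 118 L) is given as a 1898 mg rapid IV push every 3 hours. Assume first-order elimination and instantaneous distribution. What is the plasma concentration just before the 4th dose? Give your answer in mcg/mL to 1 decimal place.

18.6 mcg/mL

f = (1/2)^(τ/t½) = (1/2)^(3/4) ≈ 0.5946.
C₀ = D/Vd = 1898/118 ≈ 16.085 mcg/mL.
Before the 4th dose, 3 doses have been given. Superposition: Cmin = C₀·(f + f² + … + f^3).
≈ 16.085 × (0.5946 + 0.3535 + 0.2102) ≈ 16.085 × 1.1583 ≈ 18.631 mcg/mL.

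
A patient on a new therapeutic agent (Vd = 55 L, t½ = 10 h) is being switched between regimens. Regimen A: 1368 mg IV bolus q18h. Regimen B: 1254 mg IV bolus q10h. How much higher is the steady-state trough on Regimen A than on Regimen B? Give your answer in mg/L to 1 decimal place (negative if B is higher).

-12.8 mg/L

Regimen A: f = (1/2)^(18/10) ≈ 0.2872; Cmin,ss = (1368/55)·f/(1−f) ≈ 10.022 mg/L.
Regimen B: f = (1/2)^(10/10) ≈ 0.5000; Cmin,ss = (1254/55)·f/(1−f) ≈ 22.800 mg/L.
Difference ≈ 10.022 − 22.800 ≈ -12.778 mg/L.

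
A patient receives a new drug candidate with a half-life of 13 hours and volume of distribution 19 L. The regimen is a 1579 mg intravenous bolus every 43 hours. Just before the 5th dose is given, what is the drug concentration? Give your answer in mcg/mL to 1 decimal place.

9.3 mcg/mL

f = (1/2)^(τ/t½) = (1/2)^(43/13) ≈ 0.1010.
C₀ = D/Vd = 1579/19 ≈ 83.105 mcg/mL.
Before the 5th dose, 4 doses have been given. Superposition: Cmin = C₀·(f + f² + … + f^4).
≈ 83.105 × (0.1010 + 0.0102 + 0.0010 + 0.0001) ≈ 83.105 × 0.1123 ≈ 9.333 mcg/mL.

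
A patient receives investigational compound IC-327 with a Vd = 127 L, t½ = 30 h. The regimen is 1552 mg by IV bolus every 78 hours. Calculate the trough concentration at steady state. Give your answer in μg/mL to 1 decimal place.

τ/t½ = 78/30 ≈ 2.6, so fraction remaining f = (1/2)^(78/30) ≈ 0.1649.
Accumulation ratio R = 1/(1 − f) ≈ 1/0.8351 ≈ 1.1975.
Single-dose peak C₀ = D/Vd = 1552/127 ≈ 12.220 μg/mL.
Steady-state peak Cmax,ss = C₀·R ≈ 12.220 × 1.1975 ≈ 14.633 μg/mL.
Steady-state trough Cmin,ss = Cmax,ss·f ≈ 14.633 × 0.1649 ≈ 2.413 μg/mL.

2.4 μg/mL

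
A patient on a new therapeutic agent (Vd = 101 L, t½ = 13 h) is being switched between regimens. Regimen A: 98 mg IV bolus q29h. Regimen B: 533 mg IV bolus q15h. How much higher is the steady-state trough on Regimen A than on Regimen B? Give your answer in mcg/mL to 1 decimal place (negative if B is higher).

Regimen A: f = (1/2)^(29/13) ≈ 0.2130; Cmin,ss = (98/101)·f/(1−f) ≈ 0.263 mcg/mL.
Regimen B: f = (1/2)^(15/13) ≈ 0.4494; Cmin,ss = (533/101)·f/(1−f) ≈ 4.307 mcg/mL.
Difference ≈ 0.263 − 4.307 ≈ -4.044 mcg/mL.

-4.0 mcg/mL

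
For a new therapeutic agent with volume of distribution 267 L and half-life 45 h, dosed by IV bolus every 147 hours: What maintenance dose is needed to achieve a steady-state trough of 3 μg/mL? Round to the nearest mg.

6908 mg

τ/t½ = 147/45 ≈ 3.2667, so f = (1/2)^(147/45) ≈ 0.103905.
Cmin,ss = (D/Vd)·f/(1−f), so D = Cmin,ss·Vd·(1−f)/f.
D = 3 × 267 × (1−f)/f ≈ 3 × 267 × 8.62418 ≈ 6907.97 mg.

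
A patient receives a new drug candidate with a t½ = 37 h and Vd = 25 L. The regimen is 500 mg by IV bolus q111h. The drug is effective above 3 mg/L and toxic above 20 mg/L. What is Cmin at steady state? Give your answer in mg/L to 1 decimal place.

τ = 111 h = 3 half-lives, so f = (1/2)^3 = 0.125.
At steady state, R = 1/(1 − 0.125) = 8/7.
Single-dose peak C₀ = D/Vd = 500/25 = 20 mg/L.
Steady-state peak Cmax,ss = C₀·R = 20 × 8/7 ≈ 22.857 mg/L.
Steady-state trough Cmin,ss = Cmax,ss·f ≈ 22.857 × 0.125 ≈ 2.857 mg/L.
Trough 2.9 mg/L vs MEC 3 mg/L: subtherapeutic.

2.9 mg/L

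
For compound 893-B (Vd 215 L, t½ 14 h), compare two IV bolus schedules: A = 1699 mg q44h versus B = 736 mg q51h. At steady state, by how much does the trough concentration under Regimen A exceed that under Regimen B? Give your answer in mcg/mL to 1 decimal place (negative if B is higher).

Regimen A: f = (1/2)^(44/14) ≈ 0.1132; Cmin,ss = (1699/215)·f/(1−f) ≈ 1.009 mcg/mL.
Regimen B: f = (1/2)^(51/14) ≈ 0.0801; Cmin,ss = (736/215)·f/(1−f) ≈ 0.298 mcg/mL.
Difference ≈ 1.009 − 0.298 ≈ 0.711 mcg/mL.

0.7 mcg/mL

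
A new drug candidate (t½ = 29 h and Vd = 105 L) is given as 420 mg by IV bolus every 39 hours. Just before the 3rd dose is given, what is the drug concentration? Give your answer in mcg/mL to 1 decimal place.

2.2 mcg/mL

f = (1/2)^(τ/t½) = (1/2)^(39/29) ≈ 0.3937.
C₀ = D/Vd = 420/105 ≈ 4.000 mcg/mL.
Before the 3rd dose, 2 doses have been given. Superposition: Cmin = C₀·(f + f²).
≈ 4.000 × (0.3937 + 0.1550) ≈ 4.000 × 0.5487 ≈ 2.195 mcg/mL.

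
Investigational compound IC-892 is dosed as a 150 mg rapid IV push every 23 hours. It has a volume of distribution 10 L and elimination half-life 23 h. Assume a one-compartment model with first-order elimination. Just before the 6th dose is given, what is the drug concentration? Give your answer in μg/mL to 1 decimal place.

14.5 μg/mL

f = (1/2)^(τ/t½) = (1/2)^(23/23) ≈ 0.5000.
C₀ = D/Vd = 150/10 ≈ 15.000 μg/mL.
Before the 6th dose, 5 doses have been given. Superposition: Cmin = C₀·(f + f² + … + f^5).
≈ 15.000 × (0.5000 + 0.2500 + 0.1250 + 0.0625 + 0.0313) ≈ 15.000 × 0.9688 ≈ 14.532 μg/mL.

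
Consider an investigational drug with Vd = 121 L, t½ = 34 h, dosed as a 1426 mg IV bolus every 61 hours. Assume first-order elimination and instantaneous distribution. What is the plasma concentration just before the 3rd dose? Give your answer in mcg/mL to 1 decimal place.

f = (1/2)^(τ/t½) = (1/2)^(61/34) ≈ 0.2883.
C₀ = D/Vd = 1426/121 ≈ 11.785 mcg/mL.
Before the 3rd dose, 2 doses have been given. Superposition: Cmin = C₀·(f + f²).
≈ 11.785 × (0.2883 + 0.0831) ≈ 11.785 × 0.3714 ≈ 4.377 mcg/mL.

4.4 mcg/mL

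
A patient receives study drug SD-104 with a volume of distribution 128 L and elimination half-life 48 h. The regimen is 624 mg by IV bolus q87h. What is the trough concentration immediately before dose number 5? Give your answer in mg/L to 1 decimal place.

f = (1/2)^(τ/t½) = (1/2)^(87/48) ≈ 0.2847.
C₀ = D/Vd = 624/128 ≈ 4.875 mg/L.
Before the 5th dose, 4 doses have been given. Superposition: Cmin = C₀·(f + f² + … + f^4).
≈ 4.875 × (0.2847 + 0.0811 + 0.0231 + 0.0066) ≈ 4.875 × 0.3955 ≈ 1.928 mg/L.

1.9 mg/L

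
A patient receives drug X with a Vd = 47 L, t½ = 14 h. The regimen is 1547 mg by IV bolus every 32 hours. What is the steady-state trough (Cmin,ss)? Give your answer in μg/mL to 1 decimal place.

8.5 μg/mL

τ/t½ = 32/14 ≈ 2.2857, so fraction remaining f = (1/2)^(32/14) ≈ 0.2051.
Accumulation ratio R = 1/(1 − f) ≈ 1/0.7949 ≈ 1.2580.
Single-dose peak C₀ = D/Vd = 1547/47 ≈ 32.915 μg/mL.
Steady-state peak Cmax,ss = C₀·R ≈ 32.915 × 1.2580 ≈ 41.407 μg/mL.
Steady-state trough Cmin,ss = Cmax,ss·f ≈ 41.407 × 0.2051 ≈ 8.493 μg/mL.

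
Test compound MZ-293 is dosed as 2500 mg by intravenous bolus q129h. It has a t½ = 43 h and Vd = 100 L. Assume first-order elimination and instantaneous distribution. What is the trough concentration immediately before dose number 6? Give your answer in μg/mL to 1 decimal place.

f = (1/2)^(τ/t½) = (1/2)^(129/43) ≈ 0.1250.
C₀ = D/Vd = 2500/100 ≈ 25.000 μg/mL.
Before the 6th dose, 5 doses have been given. Superposition: Cmin = C₀·(f + f² + … + f^5).
≈ 25.000 × (0.1250 + 0.0156 + 0.0020 + 0.0002 + 0.0000) ≈ 25.000 × 0.1428 ≈ 3.570 μg/mL.

3.6 μg/mL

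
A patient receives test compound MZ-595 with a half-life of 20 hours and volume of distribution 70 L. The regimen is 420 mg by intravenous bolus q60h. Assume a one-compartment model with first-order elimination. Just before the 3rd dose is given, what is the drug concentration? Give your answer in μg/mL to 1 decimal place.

f = (1/2)^(τ/t½) = (1/2)^(60/20) ≈ 0.1250.
C₀ = D/Vd = 420/70 ≈ 6.000 μg/mL.
Before the 3rd dose, 2 doses have been given. Superposition: Cmin = C₀·(f + f²).
≈ 6.000 × (0.1250 + 0.0156) ≈ 6.000 × 0.1406 ≈ 0.844 μg/mL.

0.8 μg/mL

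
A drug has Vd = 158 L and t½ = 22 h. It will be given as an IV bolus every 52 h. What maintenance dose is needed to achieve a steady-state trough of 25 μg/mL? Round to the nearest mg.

τ/t½ = 52/22 ≈ 2.3636, so f = (1/2)^(52/22) ≈ 0.194301.
Cmin,ss = (D/Vd)·f/(1−f), so D = Cmin,ss·Vd·(1−f)/f.
D = 25 × 158 × (1−f)/f ≈ 25 × 158 × 4.14665 ≈ 16379.27 mg.

16379 mg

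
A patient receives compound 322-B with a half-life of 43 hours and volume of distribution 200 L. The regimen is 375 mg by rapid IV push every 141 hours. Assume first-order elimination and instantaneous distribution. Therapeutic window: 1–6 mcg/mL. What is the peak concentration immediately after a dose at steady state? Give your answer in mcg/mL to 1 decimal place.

2.1 mcg/mL

k = ln2/t½ = ln2/43 ≈ 0.016120 h⁻¹; fraction remaining f = e^(−kτ) = e^(−0.016120×141) ≈ 0.1030.
At steady state, accumulation factor R = 1/(1 − e^(−kτ)) ≈ 1.1148.
Each bolus raises the concentration by D/Vd = 375/200 ≈ 1.875 mcg/mL.
Steady-state peak Cmax,ss = C₀·R ≈ 1.875 × 1.1148 ≈ 2.090 mcg/mL.
Peak 2.1 mcg/mL vs MTC 6 mcg/mL: below toxic threshold.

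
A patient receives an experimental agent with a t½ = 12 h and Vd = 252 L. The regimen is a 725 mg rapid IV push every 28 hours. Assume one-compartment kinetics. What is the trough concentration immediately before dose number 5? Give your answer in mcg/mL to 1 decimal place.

0.7 mcg/mL

f = (1/2)^(τ/t½) = (1/2)^(28/12) ≈ 0.1984.
C₀ = D/Vd = 725/252 ≈ 2.877 mcg/mL.
Before the 5th dose, 4 doses have been given. Superposition: Cmin = C₀·(f + f² + … + f^4).
≈ 2.877 × (0.1984 + 0.0394 + 0.0078 + 0.0015) ≈ 2.877 × 0.2471 ≈ 0.711 mcg/mL.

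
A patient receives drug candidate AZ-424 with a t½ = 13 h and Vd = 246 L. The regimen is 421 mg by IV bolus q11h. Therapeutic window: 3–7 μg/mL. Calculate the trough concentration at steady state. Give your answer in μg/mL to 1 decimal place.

2.1 μg/mL

Over one 11-h interval, 11/13 ≈ 0.84615 half-lives elapse, leaving f ≈ 0.5563 of each dose.
At steady state, accumulation factor R = 1/(1 − e^(−kτ)) ≈ 2.2538.
Each bolus raises the concentration by D/Vd = 421/246 ≈ 1.711 μg/mL.
Cmax,ss = C₀/(1 − f) ≈ 1.711/0.4437 ≈ 3.856 μg/mL.
One interval later, Cmin,ss = Cmax,ss·e^(−kτ) ≈ 3.856 × 0.5563 ≈ 2.145 μg/mL.
Trough 2.1 μg/mL vs MEC 3 μg/mL: subtherapeutic.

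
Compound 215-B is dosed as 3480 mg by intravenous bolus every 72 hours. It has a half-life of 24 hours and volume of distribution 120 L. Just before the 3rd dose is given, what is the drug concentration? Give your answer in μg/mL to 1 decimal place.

f = (1/2)^(τ/t½) = (1/2)^(72/24) ≈ 0.1250.
C₀ = D/Vd = 3480/120 ≈ 29.000 μg/mL.
Before the 3rd dose, 2 doses have been given. Superposition: Cmin = C₀·(f + f²).
≈ 29.000 × (0.1250 + 0.0156) ≈ 29.000 × 0.1406 ≈ 4.077 μg/mL.

4.1 μg/mL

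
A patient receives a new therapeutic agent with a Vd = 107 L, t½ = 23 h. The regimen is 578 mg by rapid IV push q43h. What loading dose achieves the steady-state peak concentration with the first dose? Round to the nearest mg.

796 mg

f = (1/2)^(43/23) ≈ 0.273656; accumulation ratio R = 1/(1−f) ≈ 1.37676.
Loading dose to hit Cmax,ss on first dose: D_load = D_maint·R ≈ 578 × 1.37676 ≈ 795.77 mg.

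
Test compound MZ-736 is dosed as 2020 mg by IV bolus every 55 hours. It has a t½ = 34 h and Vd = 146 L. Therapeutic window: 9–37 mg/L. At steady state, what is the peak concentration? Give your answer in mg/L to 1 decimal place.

Over one 55-h interval, 55/34 ≈ 1.6176 half-lives elapse, leaving f ≈ 0.3259 of each dose.
At steady state, accumulation factor R = 1/(1 − e^(−kτ)) ≈ 1.4835.
Single-dose peak C₀ = D/Vd = 2020/146 ≈ 13.836 mg/L.
Steady-state peak Cmax,ss = C₀·R ≈ 13.836 × 1.4835 ≈ 20.526 mg/L.
Peak 20.5 mg/L vs MTC 37 mg/L: below toxic threshold.

20.5 mg/L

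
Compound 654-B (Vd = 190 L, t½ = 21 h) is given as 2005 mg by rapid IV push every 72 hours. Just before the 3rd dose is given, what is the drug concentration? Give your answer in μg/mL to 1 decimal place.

f = (1/2)^(τ/t½) = (1/2)^(72/21) ≈ 0.0929.
C₀ = D/Vd = 2005/190 ≈ 10.553 μg/mL.
Before the 3rd dose, 2 doses have been given. Superposition: Cmin = C₀·(f + f²).
≈ 10.553 × (0.0929 + 0.0086) ≈ 10.553 × 0.1015 ≈ 1.071 μg/mL.

1.1 μg/mL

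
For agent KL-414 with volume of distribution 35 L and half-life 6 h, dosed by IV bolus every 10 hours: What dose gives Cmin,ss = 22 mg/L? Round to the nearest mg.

1675 mg

τ/t½ = 10/6 ≈ 1.6667, so f = (1/2)^(10/6) ≈ 0.314980.
Cmin,ss = (D/Vd)·f/(1−f), so D = Cmin,ss·Vd·(1−f)/f.
D = 22 × 35 × (1−f)/f ≈ 22 × 35 × 2.17480 ≈ 1674.60 mg.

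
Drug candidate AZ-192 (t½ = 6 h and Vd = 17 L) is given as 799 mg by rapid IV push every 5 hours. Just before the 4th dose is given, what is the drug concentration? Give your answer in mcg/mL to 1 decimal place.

f = (1/2)^(τ/t½) = (1/2)^(5/6) ≈ 0.5612.
C₀ = D/Vd = 799/17 ≈ 47.000 mcg/mL.
Before the 4th dose, 3 doses have been given. Superposition: Cmin = C₀·(f + f² + … + f^3).
≈ 47.000 × (0.5612 + 0.3149 + 0.1767) ≈ 47.000 × 1.0528 ≈ 49.482 mcg/mL.

49.5 mcg/mL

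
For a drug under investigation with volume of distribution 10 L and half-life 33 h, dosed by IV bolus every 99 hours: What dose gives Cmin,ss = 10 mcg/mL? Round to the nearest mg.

τ/t½ = 99/33 ≈ 3, so f = (1/2)^(99/33) ≈ 0.125000.
Cmin,ss = (D/Vd)·f/(1−f), so D = Cmin,ss·Vd·(1−f)/f.
D = 10 × 10 × (1−f)/f ≈ 10 × 10 × 7.00000 ≈ 700.00 mg.

700 mg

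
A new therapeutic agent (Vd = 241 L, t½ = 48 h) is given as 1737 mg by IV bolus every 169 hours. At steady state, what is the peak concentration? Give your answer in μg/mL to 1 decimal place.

τ/t½ = 169/48 ≈ 3.5208, so fraction remaining f = (1/2)^(169/48) ≈ 0.0871.
Accumulation ratio R = 1/(1 − f) ≈ 1/0.9129 ≈ 1.0954.
Single-dose peak C₀ = D/Vd = 1737/241 ≈ 7.207 μg/mL.
Cmax,ss = C₀/(1 − f) ≈ 7.207/0.9129 ≈ 7.895 μg/mL.

7.9 μg/mL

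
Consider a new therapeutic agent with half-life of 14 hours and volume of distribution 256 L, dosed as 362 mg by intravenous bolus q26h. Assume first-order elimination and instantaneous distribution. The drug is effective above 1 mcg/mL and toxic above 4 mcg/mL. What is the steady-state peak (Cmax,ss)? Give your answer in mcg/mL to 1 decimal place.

k = ln2/t½ = ln2/14 ≈ 0.049511 h⁻¹; fraction remaining f = e^(−kτ) = e^(−0.049511×26) ≈ 0.2760.
At steady state, accumulation factor R = 1/(1 − e^(−kτ)) ≈ 1.3812.
Each bolus raises the concentration by D/Vd = 362/256 ≈ 1.414 mcg/mL.
Cmax,ss = C₀/(1 − f) ≈ 1.414/0.7240 ≈ 1.953 mcg/mL.
Peak 2.0 mcg/mL vs MTC 4 mcg/mL: below toxic threshold.

2.0 mcg/mL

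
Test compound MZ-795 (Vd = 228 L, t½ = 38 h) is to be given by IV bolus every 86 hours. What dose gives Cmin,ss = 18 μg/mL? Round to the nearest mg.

15597 mg

τ/t½ = 86/38 ≈ 2.2632, so f = (1/2)^(86/38) ≈ 0.208316.
Cmin,ss = (D/Vd)·f/(1−f), so D = Cmin,ss·Vd·(1−f)/f.
D = 18 × 228 × (1−f)/f ≈ 18 × 228 × 3.80040 ≈ 15596.84 mg.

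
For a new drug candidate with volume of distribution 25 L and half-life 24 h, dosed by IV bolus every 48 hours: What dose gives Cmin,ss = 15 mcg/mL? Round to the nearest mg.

1125 mg

τ/t½ = 48/24 ≈ 2, so f = (1/2)^(48/24) ≈ 0.250000.
Cmin,ss = (D/Vd)·f/(1−f), so D = Cmin,ss·Vd·(1−f)/f.
D = 15 × 25 × (1−f)/f ≈ 15 × 25 × 3.00000 ≈ 1125.00 mg.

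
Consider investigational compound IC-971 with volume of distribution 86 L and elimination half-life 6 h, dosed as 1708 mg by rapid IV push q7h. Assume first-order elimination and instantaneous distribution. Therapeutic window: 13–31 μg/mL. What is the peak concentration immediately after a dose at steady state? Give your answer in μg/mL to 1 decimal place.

35.8 μg/mL

τ/t½ = 7/6 ≈ 1.1667, so fraction remaining f = (1/2)^(7/6) ≈ 0.4454.
Accumulation ratio R = 1/(1 − f) ≈ 1/0.5546 ≈ 1.8031.
Single-dose peak C₀ = D/Vd = 1708/86 ≈ 19.860 μg/mL.
Steady-state peak Cmax,ss = C₀·R ≈ 19.860 × 1.8031 ≈ 35.810 μg/mL.
Peak 35.8 μg/mL vs MTC 31 μg/mL: exceeds toxic threshold.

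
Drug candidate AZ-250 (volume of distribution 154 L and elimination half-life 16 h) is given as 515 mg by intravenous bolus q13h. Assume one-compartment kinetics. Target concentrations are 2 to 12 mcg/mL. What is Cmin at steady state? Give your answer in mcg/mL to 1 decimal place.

k = ln2/t½ = ln2/16 ≈ 0.043322 h⁻¹; fraction remaining f = e^(−kτ) = e^(−0.043322×13) ≈ 0.5694.
Accumulation ratio R = 1/(1 − f) ≈ 1/0.4306 ≈ 2.3223.
Single-dose peak C₀ = D/Vd = 515/154 ≈ 3.344 mcg/mL.
Steady-state peak Cmax,ss = C₀·R ≈ 3.344 × 2.3223 ≈ 7.766 mcg/mL.
Steady-state trough Cmin,ss = Cmax,ss·f ≈ 7.766 × 0.5694 ≈ 4.422 mcg/mL.
Trough 4.4 mcg/mL vs MEC 2 mcg/mL: adequate.

4.4 mcg/mL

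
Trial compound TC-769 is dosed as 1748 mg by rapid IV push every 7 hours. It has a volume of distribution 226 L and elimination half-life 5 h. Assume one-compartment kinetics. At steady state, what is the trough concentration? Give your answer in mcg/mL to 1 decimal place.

4.7 mcg/mL

Over one 7-h interval, 7/5 ≈ 1.4 half-lives elapse, leaving f ≈ 0.3789 of each dose.
Each bolus raises the concentration by D/Vd = 1748/226 ≈ 7.735 mcg/mL.
Steady-state trough Cmin,ss = C₀·f/(1−f) ≈ 7.735 × 0.3789/0.6211 ≈ 4.719 mcg/mL.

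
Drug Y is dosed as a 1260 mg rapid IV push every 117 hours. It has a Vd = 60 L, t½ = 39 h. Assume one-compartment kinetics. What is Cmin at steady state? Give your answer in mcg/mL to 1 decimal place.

3.0 mcg/mL

The dosing interval is 3 half-lives, so f = 2^(−3) = 0.125.
At steady state, R = 1/(1 − 0.125) = 8/7.
Single-dose peak C₀ = D/Vd = 1260/60 = 21 mcg/mL.
Steady-state peak Cmax,ss = C₀·R = 21 × 8/7 ≈ 24.000 mcg/mL.
Steady-state trough Cmin,ss = Cmax,ss·f ≈ 24.000 × 0.125 ≈ 3.000 mcg/mL.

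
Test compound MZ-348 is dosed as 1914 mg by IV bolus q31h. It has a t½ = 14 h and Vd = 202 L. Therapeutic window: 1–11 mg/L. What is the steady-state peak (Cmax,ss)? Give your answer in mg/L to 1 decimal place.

Over one 31-h interval, 31/14 ≈ 2.2143 half-lives elapse, leaving f ≈ 0.2155 of each dose.
Accumulation ratio R = 1/(1 − f) ≈ 1/0.7845 ≈ 1.2747.
Each bolus raises the concentration by D/Vd = 1914/202 ≈ 9.475 mg/L.
Steady-state peak Cmax,ss = C₀·R ≈ 9.475 × 1.2747 ≈ 12.078 mg/L.
Peak 12.1 mg/L vs MTC 11 mg/L: exceeds toxic threshold.

12.1 mg/L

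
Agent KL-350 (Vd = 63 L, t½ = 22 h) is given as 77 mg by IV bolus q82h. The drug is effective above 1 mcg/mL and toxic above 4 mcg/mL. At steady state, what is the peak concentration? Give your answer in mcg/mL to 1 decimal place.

1.3 mcg/mL

k = ln2/t½ = ln2/22 ≈ 0.031507 h⁻¹; fraction remaining f = e^(−kτ) = e^(−0.031507×82) ≈ 0.0755.
At steady state, accumulation factor R = 1/(1 − e^(−kτ)) ≈ 1.0817.
Each bolus raises the concentration by D/Vd = 77/63 ≈ 1.222 mcg/mL.
Cmax,ss = C₀/(1 − f) ≈ 1.222/0.9245 ≈ 1.322 mcg/mL.
Peak 1.3 mcg/mL vs MTC 4 mcg/mL: below toxic threshold.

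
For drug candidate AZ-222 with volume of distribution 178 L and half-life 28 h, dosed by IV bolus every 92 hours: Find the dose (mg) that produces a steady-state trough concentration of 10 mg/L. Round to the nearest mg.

τ/t½ = 92/28 ≈ 3.2857, so f = (1/2)^(92/28) ≈ 0.102542.
Cmin,ss = (D/Vd)·f/(1−f), so D = Cmin,ss·Vd·(1−f)/f.
D = 10 × 178 × (1−f)/f ≈ 10 × 178 × 8.75210 ≈ 15578.74 mg.

15579 mg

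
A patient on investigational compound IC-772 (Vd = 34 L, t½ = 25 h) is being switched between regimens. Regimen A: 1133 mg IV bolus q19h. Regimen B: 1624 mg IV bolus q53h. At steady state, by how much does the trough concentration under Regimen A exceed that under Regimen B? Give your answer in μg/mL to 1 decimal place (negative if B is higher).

Regimen A: f = (1/2)^(19/25) ≈ 0.5905; Cmin,ss = (1133/34)·f/(1−f) ≈ 48.053 μg/mL.
Regimen B: f = (1/2)^(53/25) ≈ 0.2300; Cmin,ss = (1624/34)·f/(1−f) ≈ 14.267 μg/mL.
Difference ≈ 48.053 − 14.267 ≈ 33.786 μg/mL.

33.8 μg/mL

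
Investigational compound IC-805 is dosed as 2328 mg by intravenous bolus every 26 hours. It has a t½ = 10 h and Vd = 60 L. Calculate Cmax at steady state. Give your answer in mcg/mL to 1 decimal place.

k = ln2/t½ = ln2/10 ≈ 0.069315 h⁻¹; fraction remaining f = e^(−kτ) = e^(−0.069315×26) ≈ 0.1649.
Accumulation ratio R = 1/(1 − f) ≈ 1/0.8351 ≈ 1.1975.
Each bolus raises the concentration by D/Vd = 2328/60 ≈ 38.800 mcg/mL.
Steady-state peak Cmax,ss = C₀·R ≈ 38.800 × 1.1975 ≈ 46.463 mcg/mL.

46.5 mcg/mL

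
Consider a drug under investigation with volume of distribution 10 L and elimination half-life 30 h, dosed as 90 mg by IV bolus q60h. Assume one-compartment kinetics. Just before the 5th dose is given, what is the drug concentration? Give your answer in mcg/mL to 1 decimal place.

f = (1/2)^(τ/t½) = (1/2)^(60/30) ≈ 0.2500.
C₀ = D/Vd = 90/10 ≈ 9.000 mcg/mL.
Before the 5th dose, 4 doses have been given. Superposition: Cmin = C₀·(f + f² + … + f^4).
≈ 9.000 × (0.2500 + 0.0625 + 0.0156 + 0.0039) ≈ 9.000 × 0.3320 ≈ 2.988 mcg/mL.

3.0 mcg/mL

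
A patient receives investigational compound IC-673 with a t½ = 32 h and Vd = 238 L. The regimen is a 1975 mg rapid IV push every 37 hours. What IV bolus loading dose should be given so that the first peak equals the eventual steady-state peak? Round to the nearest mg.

f = (1/2)^(37/32) ≈ 0.448677; accumulation ratio R = 1/(1−f) ≈ 1.81382.
Loading dose to hit Cmax,ss on first dose: D_load = D_maint·R ≈ 1975 × 1.81382 ≈ 3582.29 mg.

3582 mg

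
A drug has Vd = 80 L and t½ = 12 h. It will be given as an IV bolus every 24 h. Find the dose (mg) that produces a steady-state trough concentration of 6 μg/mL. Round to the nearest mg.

1440 mg

τ/t½ = 24/12 ≈ 2, so f = (1/2)^(24/12) ≈ 0.250000.
Cmin,ss = (D/Vd)·f/(1−f), so D = Cmin,ss·Vd·(1−f)/f.
D = 6 × 80 × (1−f)/f ≈ 6 × 80 × 3.00000 ≈ 1440.00 mg.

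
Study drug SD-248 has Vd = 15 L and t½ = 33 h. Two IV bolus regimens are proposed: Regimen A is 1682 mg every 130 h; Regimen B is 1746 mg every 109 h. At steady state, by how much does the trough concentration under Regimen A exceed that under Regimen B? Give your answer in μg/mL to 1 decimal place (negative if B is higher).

Regimen A: f = (1/2)^(130/33) ≈ 0.0652; Cmin,ss = (1682/15)·f/(1−f) ≈ 7.821 μg/mL.
Regimen B: f = (1/2)^(109/33) ≈ 0.1013; Cmin,ss = (1746/15)·f/(1−f) ≈ 13.120 μg/mL.
Difference ≈ 7.821 − 13.120 ≈ -5.299 μg/mL.

-5.3 μg/mL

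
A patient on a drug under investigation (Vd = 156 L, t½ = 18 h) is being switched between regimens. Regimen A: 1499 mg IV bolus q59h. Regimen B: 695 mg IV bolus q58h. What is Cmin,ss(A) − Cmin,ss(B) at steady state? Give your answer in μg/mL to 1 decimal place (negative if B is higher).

Regimen A: f = (1/2)^(59/18) ≈ 0.1031; Cmin,ss = (1499/156)·f/(1−f) ≈ 1.105 μg/mL.
Regimen B: f = (1/2)^(58/18) ≈ 0.1072; Cmin,ss = (695/156)·f/(1−f) ≈ 0.535 μg/mL.
Difference ≈ 1.105 − 0.535 ≈ 0.570 μg/mL.

0.6 μg/mL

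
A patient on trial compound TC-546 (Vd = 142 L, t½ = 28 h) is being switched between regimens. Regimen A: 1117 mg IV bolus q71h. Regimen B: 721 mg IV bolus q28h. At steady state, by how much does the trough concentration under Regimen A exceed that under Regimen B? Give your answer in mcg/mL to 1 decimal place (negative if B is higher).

-3.4 mcg/mL

Regimen A: f = (1/2)^(71/28) ≈ 0.1725; Cmin,ss = (1117/142)·f/(1−f) ≈ 1.640 mcg/mL.
Regimen B: f = (1/2)^(28/28) ≈ 0.5000; Cmin,ss = (721/142)·f/(1−f) ≈ 5.077 mcg/mL.
Difference ≈ 1.640 − 5.077 ≈ -3.437 mcg/mL.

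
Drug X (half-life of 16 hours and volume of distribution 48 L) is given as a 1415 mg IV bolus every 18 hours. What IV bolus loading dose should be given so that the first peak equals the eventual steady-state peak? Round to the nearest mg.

f = (1/2)^(18/16) ≈ 0.458502; accumulation ratio R = 1/(1−f) ≈ 1.84673.
Loading dose to hit Cmax,ss on first dose: D_load = D_maint·R ≈ 1415 × 1.84673 ≈ 2613.12 mg.

2613 mg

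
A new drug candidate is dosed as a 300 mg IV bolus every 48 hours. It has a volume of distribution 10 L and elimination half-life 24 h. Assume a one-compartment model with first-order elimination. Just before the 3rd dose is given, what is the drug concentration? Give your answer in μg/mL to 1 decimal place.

9.4 μg/mL

f = (1/2)^(τ/t½) = (1/2)^(48/24) ≈ 0.2500.
C₀ = D/Vd = 300/10 ≈ 30.000 μg/mL.
Before the 3rd dose, 2 doses have been given. Superposition: Cmin = C₀·(f + f²).
≈ 30.000 × (0.2500 + 0.0625) ≈ 30.000 × 0.3125 ≈ 9.375 μg/mL.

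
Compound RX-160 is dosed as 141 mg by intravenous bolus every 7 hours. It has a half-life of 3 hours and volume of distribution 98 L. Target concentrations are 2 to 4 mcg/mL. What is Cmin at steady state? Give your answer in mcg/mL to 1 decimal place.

0.4 mcg/mL

Over one 7-h interval, 7/3 ≈ 2.3333 half-lives elapse, leaving f ≈ 0.1984 of each dose.
Single-dose peak C₀ = D/Vd = 141/98 ≈ 1.439 mcg/mL.
Steady-state trough Cmin,ss = C₀·f/(1−f) ≈ 1.439 × 0.1984/0.8016 ≈ 0.356 mcg/mL.
Trough 0.4 mcg/mL vs MEC 2 mcg/mL: subtherapeutic.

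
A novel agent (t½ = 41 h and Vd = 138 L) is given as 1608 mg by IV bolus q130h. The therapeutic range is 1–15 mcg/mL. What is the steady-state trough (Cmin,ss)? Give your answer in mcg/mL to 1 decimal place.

1.5 mcg/mL

τ/t½ = 130/41 ≈ 3.1707, so fraction remaining f = (1/2)^(130/41) ≈ 0.1110.
Each bolus raises the concentration by D/Vd = 1608/138 ≈ 11.652 mcg/mL.
Steady-state trough Cmin,ss = C₀·f/(1−f) ≈ 11.652 × 0.1110/0.8890 ≈ 1.455 mcg/mL.
Trough 1.5 mcg/mL vs MEC 1 mcg/mL: adequate.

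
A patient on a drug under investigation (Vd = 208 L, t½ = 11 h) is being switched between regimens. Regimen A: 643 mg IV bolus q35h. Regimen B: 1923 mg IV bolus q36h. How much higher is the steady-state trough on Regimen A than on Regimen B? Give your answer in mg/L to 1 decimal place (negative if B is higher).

-0.7 mg/L

Regimen A: f = (1/2)^(35/11) ≈ 0.1102; Cmin,ss = (643/208)·f/(1−f) ≈ 0.383 mg/L.
Regimen B: f = (1/2)^(36/11) ≈ 0.1035; Cmin,ss = (1923/208)·f/(1−f) ≈ 1.067 mg/L.
Difference ≈ 0.383 − 1.067 ≈ -0.684 mg/L.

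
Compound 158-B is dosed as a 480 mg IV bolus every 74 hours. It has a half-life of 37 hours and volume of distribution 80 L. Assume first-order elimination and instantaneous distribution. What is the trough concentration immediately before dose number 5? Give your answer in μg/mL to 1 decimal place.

2.0 μg/mL

f = (1/2)^(τ/t½) = (1/2)^(74/37) ≈ 0.2500.
C₀ = D/Vd = 480/80 ≈ 6.000 μg/mL.
Before the 5th dose, 4 doses have been given. Superposition: Cmin = C₀·(f + f² + … + f^4).
≈ 6.000 × (0.2500 + 0.0625 + 0.0156 + 0.0039) ≈ 6.000 × 0.3320 ≈ 1.992 μg/mL.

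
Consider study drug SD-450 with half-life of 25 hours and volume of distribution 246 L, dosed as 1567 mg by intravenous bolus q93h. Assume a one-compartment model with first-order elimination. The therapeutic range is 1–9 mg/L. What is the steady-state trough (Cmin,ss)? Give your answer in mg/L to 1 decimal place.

0.5 mg/L

τ/t½ = 93/25 ≈ 3.72, so fraction remaining f = (1/2)^(93/25) ≈ 0.0759.
Accumulation ratio R = 1/(1 − f) ≈ 1/0.9241 ≈ 1.0821.
Each bolus raises the concentration by D/Vd = 1567/246 ≈ 6.370 mg/L.
Steady-state peak Cmax,ss = C₀·R ≈ 6.370 × 1.0821 ≈ 6.893 mg/L.
One interval later, Cmin,ss = Cmax,ss·e^(−kτ) ≈ 6.893 × 0.0759 ≈ 0.523 mg/L.
Trough 0.5 mg/L vs MEC 1 mg/L: subtherapeutic.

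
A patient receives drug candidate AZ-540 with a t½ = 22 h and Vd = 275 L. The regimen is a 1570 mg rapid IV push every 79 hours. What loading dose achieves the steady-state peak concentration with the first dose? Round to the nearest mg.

1712 mg

f = (1/2)^(79/22) ≈ 0.082991; accumulation ratio R = 1/(1−f) ≈ 1.09050.
Loading dose to hit Cmax,ss on first dose: D_load = D_maint·R ≈ 1570 × 1.09050 ≈ 1712.09 mg.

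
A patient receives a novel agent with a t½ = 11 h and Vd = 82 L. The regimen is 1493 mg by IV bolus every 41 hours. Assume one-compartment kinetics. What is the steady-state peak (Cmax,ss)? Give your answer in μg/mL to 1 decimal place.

Over one 41-h interval, 41/11 ≈ 3.7273 half-lives elapse, leaving f ≈ 0.0755 of each dose.
Accumulation ratio R = 1/(1 − f) ≈ 1/0.9245 ≈ 1.0817.
Each bolus raises the concentration by D/Vd = 1493/82 ≈ 18.207 μg/mL.
Cmax,ss = C₀/(1 − f) ≈ 18.207/0.9245 ≈ 19.694 μg/mL.

19.7 μg/mL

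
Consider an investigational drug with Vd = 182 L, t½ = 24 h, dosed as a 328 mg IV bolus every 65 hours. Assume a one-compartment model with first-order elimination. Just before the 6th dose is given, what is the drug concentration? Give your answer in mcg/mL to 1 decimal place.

f = (1/2)^(τ/t½) = (1/2)^(65/24) ≈ 0.1530.
C₀ = D/Vd = 328/182 ≈ 1.802 mcg/mL.
Before the 6th dose, 5 doses have been given. Superposition: Cmin = C₀·(f + f² + … + f^5).
≈ 1.802 × (0.1530 + 0.0234 + 0.0036 + 0.0005 + 0.0001) ≈ 1.802 × 0.1806 ≈ 0.325 mcg/mL.

0.3 mcg/mL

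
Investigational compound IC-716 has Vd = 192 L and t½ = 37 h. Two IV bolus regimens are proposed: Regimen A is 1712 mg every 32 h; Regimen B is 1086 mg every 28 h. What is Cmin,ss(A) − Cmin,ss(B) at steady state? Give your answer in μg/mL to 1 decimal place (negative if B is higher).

Regimen A: f = (1/2)^(32/37) ≈ 0.5491; Cmin,ss = (1712/192)·f/(1−f) ≈ 10.859 μg/mL.
Regimen B: f = (1/2)^(28/37) ≈ 0.5918; Cmin,ss = (1086/192)·f/(1−f) ≈ 8.200 μg/mL.
Difference ≈ 10.859 − 8.200 ≈ 2.659 μg/mL.

2.7 μg/mL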